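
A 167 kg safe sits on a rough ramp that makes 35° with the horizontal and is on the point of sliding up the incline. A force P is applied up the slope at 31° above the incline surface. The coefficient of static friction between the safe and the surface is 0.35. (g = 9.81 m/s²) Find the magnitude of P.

On the verge of sliding up the incline, friction equals μN and acts down the slope.
Perpendicular: N + P sin 31° = W cos 35° = 1342 N.
Along incline: P cos 31° = W sin 35° + μN  with W sin 35° = 939.7 N.
Solving the pair for P and N: P = 1359 N, N = 642.3 N (and f = μN = 224.8 N).

P ≈ 1360 N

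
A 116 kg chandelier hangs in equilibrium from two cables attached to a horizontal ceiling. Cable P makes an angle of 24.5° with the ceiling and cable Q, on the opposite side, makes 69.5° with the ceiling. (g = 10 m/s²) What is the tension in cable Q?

T_Q ≈ 1060 N

Weight W = 116 × 10 = 1160 N acts straight down.
Horizontal: T_P cos 24.5° = T_Q cos 69.5°  →  T_P = 0.3849 T_Q.
Vertical: T_P sin 24.5° + T_Q sin 69.5° = 1160.
Substituting the horizontal relation into the vertical equation gives 1.096 T_Q = 1160, so T_Q = 1058 N.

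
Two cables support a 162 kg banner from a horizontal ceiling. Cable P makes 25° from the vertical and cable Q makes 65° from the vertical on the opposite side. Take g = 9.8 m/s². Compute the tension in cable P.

T_P ≈ 1440 N

Angles from the horizontal: cable P is 90° − 25° = 65°, cable Q is 90° − 65° = 25°.
Weight W = 162 × 9.8 = 1588 N acts straight down.
Horizontal: T_P cos 65° = T_Q cos 25°  →  T_Q = 0.4663 T_P.
Vertical: T_P sin 65° + T_Q sin 25° = 1588.
Substituting the horizontal relation into the vertical equation gives 1.103 T_P = 1588, so T_P = 1439 N.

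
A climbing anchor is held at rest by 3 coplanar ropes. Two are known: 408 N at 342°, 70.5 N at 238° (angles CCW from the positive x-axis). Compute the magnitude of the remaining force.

Sum the known components: ΣF_x = 350.7 N, ΣF_y = -185.9 N.
For equilibrium the remaining force must supply (−ΣF_x, −ΣF_y) = (-350.7, 185.9) N.
Magnitude = √((-350.7)² + (185.9)²) = 396.9 N; direction = atan2(185.9, -350.7) = 152.1°.

F ≈ 397 N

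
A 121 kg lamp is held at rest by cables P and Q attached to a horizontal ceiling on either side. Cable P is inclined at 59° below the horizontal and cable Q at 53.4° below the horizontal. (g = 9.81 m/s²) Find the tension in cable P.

Weight W = 121 × 9.81 = 1187 N acts straight down.
Horizontal: T_P cos 59° = T_Q cos 53.4°  →  T_Q = 0.8638 T_P.
Vertical: T_P sin 59° + T_Q sin 53.4° = 1187.
Substituting the horizontal relation into the vertical equation gives 1.551 T_P = 1187, so T_P = 765.5 N.

T_P ≈ 765 N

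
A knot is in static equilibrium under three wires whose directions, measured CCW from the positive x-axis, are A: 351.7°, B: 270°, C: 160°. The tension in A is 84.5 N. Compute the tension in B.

Resolve: ΣF_x = 84.5 cos 351.7° + T_B cos 270° + T_C cos 160° = 0.
        ΣF_y = 84.5 sin 351.7° + T_B sin 270° + T_C sin 160° = 0.
The known terms sum to (83.61, -12.2) N, so 0.0000 T_B − 0.9397 T_C = -83.61 and -1.0000 T_B + 0.3420 T_C = 12.2.
Solving simultaneously: T_B = 18.24 N, T_C = 88.98 N.

T_B ≈ 18.2 N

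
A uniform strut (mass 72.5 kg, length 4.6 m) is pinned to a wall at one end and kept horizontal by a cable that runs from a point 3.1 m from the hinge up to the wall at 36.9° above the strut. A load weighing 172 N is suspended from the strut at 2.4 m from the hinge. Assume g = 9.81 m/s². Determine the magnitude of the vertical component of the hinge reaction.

|H_y| ≈ 222 N

Take torques about the hinge: T sin 36.9° · 3.1 = 72.5×9.81×2.3 + 172×2.4 = 2048.6 N·m.
So T = 2048.6 / (0.6004 × 3.1) = 1100.6 N.
ΣF_y = 0: H_y = (72.5×9.81 + 172) − T sin 36.9° = 883.23 − 660.84 = 222.38 N.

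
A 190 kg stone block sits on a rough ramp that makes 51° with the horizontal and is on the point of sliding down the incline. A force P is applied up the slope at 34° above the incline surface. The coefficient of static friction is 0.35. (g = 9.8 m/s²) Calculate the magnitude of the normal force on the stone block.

N ≈ 256 N

On the verge of sliding down the incline, friction equals μN and acts up the slope.
Perpendicular: N + P sin 34° = W cos 51° = 1172 N.
Along incline: P cos 34° + μN = W sin 51° with W sin 51° = 1447 N.
Solving the pair for P and N: P = 1637 N, N = 256.2 N (and f = μN = 89.69 N).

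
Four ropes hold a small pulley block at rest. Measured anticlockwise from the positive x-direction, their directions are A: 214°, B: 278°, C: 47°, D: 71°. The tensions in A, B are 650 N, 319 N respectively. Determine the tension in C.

Resolve: ΣF_x = 650 cos 214° + 319 cos 278° + T_C cos 47° + T_D cos 71° = 0.
        ΣF_y = 650 sin 214° + 319 sin 278° + T_C sin 47° + T_D sin 71° = 0.
The known terms sum to (-494.5, -679.4) N, so 0.6820 T_C + 0.3256 T_D = 494.5 and 0.7314 T_C + 0.9455 T_D = 679.4.
Solving simultaneously: T_C = 605.7 N, T_D = 250 N.

T_C ≈ 606 N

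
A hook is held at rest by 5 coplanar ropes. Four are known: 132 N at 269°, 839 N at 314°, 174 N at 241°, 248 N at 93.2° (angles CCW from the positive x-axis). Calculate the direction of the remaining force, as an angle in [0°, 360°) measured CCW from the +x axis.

θ ≈ 127°

Sum the known components: ΣF_x = 482.3 N, ΣF_y = -640.1 N.
For equilibrium the remaining force must supply (−ΣF_x, −ΣF_y) = (-482.3, 640.1) N.
Magnitude = √((-482.3)² + (640.1)²) = 801.5 N; direction = atan2(640.1, -482.3) = 127.0°.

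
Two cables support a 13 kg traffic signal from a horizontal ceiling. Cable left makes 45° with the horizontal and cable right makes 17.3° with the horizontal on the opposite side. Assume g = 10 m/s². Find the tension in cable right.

Weight W = 13 × 10 = 130 N acts straight down.
Horizontal: T_left cos 45° = T_right cos 17.3°  →  T_left = 1.35 T_right.
Vertical: T_left sin 45° + T_right sin 17.3° = 130.
Substituting the horizontal relation into the vertical equation gives 1.252 T_right = 130, so T_right = 103.8 N.

T_right ≈ 104 N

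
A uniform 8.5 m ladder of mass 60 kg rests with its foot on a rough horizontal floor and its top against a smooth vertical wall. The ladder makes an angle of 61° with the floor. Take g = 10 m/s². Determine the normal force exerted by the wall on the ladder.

Torques about the foot: N_wall · 8.5 sin 61° = 60×10×4.25 cos 61° → N_wall = 166.29 N.

N_wall ≈ 166 N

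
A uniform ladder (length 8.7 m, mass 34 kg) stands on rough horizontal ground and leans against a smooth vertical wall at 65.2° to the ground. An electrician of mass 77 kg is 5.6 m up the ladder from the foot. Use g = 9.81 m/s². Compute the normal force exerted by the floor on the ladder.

ΣF_y = 0: N_floor = 34×9.81 + 77×9.81 = 1088.9 N.

N_floor ≈ 1090 N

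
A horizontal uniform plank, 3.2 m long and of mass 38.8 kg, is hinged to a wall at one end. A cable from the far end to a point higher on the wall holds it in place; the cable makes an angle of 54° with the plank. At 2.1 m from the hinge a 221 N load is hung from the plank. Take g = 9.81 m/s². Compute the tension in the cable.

T ≈ 415 N

Take torques about the hinge: T sin 54° · 3.2 = 38.8×9.81×1.6 + 221×2.1 = 1073.1 N·m.
So T = 1073.1 / (0.8090 × 3.2) = 414.51 N.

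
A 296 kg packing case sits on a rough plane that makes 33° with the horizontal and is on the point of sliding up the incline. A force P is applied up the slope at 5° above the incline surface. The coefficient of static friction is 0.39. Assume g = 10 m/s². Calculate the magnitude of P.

On the verge of sliding up the incline, friction equals μN and acts down the slope.
Perpendicular: N + P sin 5° = W cos 33° = 2482 N.
Along incline: P cos 5° = W sin 33° + μN  with W sin 33° = 1612 N.
Solving the pair for P and N: P = 2505 N, N = 2264 N (and f = μN = 883 N).

P ≈ 2500 N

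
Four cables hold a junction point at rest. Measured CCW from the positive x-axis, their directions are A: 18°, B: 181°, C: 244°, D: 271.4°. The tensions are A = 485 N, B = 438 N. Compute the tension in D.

Resolve: ΣF_x = 485 cos 18° + 438 cos 181° + T_C cos 244° + T_D cos 271.4° = 0.
        ΣF_y = 485 sin 18° + 438 sin 181° + T_C sin 244° + T_D sin 271.4° = 0.
The known terms sum to (23.33, 142.2) N, so -0.4384 T_C + 0.0244 T_D = -23.33 and -0.8988 T_C − 0.9997 T_D = -142.2.
Solving simultaneously: T_C = 58.23 N, T_D = 89.92 N.

T_D ≈ 89.9 N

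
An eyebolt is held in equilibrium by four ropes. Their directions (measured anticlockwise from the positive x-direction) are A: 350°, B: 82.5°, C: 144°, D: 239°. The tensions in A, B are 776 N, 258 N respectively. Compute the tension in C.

Resolve: ΣF_x = 776 cos 350° + 258 cos 82.5° + T_C cos 144° + T_D cos 239° = 0.
        ΣF_y = 776 sin 350° + 258 sin 82.5° + T_C sin 144° + T_D sin 239° = 0.
The known terms sum to (797.9, 121) N, so -0.8090 T_C − 0.5150 T_D = -797.9 and 0.5878 T_C − 0.8572 T_D = -121.
Solving simultaneously: T_C = 624 N, T_D = 569.1 N.

T_C ≈ 624 N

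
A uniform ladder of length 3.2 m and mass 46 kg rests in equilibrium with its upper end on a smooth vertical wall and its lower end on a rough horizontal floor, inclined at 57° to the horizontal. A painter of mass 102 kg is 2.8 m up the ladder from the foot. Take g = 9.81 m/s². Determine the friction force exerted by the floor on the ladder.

f ≈ 715 N

Torques about the foot: N_wall · 3.2 sin 57° = 46×9.81×1.6 cos 57° + 102×9.81×2.8 cos 57° → N_wall = 715.11 N.
ΣF_x = 0: f_floor = N_wall = 715.11 N.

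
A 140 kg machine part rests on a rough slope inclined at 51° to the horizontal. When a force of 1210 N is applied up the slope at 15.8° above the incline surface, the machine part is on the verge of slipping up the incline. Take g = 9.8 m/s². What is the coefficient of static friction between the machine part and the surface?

μ ≈ 0.184

On the verge of sliding up the incline, friction is at its maximum μN and acts down the slope.
Perpendicular to incline: N = W cos 51° − P sin 15.8° = 863.4 − 329.5 = 534 N.
Along incline: P cos 15.8° − μN = W sin 51° → μ = −(W sin 51° − P cos 15.8°) / N = 0.1836.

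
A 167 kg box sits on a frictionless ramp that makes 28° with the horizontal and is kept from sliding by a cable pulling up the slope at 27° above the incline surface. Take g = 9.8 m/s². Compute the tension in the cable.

Take axes along and perpendicular to the incline. Weight components: W sin 28° = 768.3 N down-slope, W cos 28° = 1445 N into the surface.
Along incline: T cos 27° = W sin 28° → T = 862.3 N.
Perpendicular: N = W cos 28° − T sin 27° = 1054 N.

T ≈ 862 N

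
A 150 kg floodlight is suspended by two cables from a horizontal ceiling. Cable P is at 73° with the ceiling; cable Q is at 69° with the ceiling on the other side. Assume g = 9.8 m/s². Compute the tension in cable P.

Weight W = 150 × 9.8 = 1470 N acts straight down.
Horizontal: T_P cos 73° = T_Q cos 69°  →  T_Q = 0.8158 T_P.
Vertical: T_P sin 73° + T_Q sin 69° = 1470.
Substituting the horizontal relation into the vertical equation gives 1.718 T_P = 1470, so T_P = 855.7 N.

T_P ≈ 856 N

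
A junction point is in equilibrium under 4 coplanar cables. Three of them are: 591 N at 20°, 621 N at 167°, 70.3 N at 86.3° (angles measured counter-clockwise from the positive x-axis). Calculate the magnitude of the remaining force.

F ≈ 414 N

Sum the known components: ΣF_x = -45.19 N, ΣF_y = 412 N.
For equilibrium the remaining force must supply (−ΣF_x, −ΣF_y) = (45.19, -412) N.
Magnitude = √((45.19)² + (-412)²) = 414.5 N; direction = atan2(-412, 45.19) = 276.3°.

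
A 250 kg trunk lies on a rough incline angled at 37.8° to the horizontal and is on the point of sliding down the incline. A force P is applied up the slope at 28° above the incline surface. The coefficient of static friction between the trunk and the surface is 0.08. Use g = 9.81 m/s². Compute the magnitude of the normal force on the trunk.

N ≈ 1190 N

On the verge of sliding down the incline, friction equals μN and acts up the slope.
Perpendicular: N + P sin 28° = W cos 37.8° = 1938 N.
Along incline: P cos 28° + μN = W sin 37.8° with W sin 37.8° = 1503 N.
Solving the pair for P and N: P = 1595 N, N = 1189 N (and f = μN = 95.14 N).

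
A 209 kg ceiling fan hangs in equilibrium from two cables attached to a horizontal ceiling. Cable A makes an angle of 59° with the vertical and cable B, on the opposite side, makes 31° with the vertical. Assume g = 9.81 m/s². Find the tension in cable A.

T_A ≈ 1060 N

Angles from the horizontal: cable A is 90° − 59° = 31°, cable B is 90° − 31° = 59°.
Weight W = 209 × 9.81 = 2050 N acts straight down.
Horizontal: T_A cos 31° = T_B cos 59°  →  T_B = 1.664 T_A.
Vertical: T_A sin 31° + T_B sin 59° = 2050.
Substituting the horizontal relation into the vertical equation gives 1.942 T_A = 2050, so T_A = 1056 N.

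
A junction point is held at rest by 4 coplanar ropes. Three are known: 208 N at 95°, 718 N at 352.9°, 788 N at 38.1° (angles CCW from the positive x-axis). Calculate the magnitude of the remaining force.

F ≈ 1450 N

Sum the known components: ΣF_x = 1314 N, ΣF_y = 604.7 N.
For equilibrium the remaining force must supply (−ΣF_x, −ΣF_y) = (-1314, -604.7) N.
Magnitude = √((-1314)² + (-604.7)²) = 1447 N; direction = atan2(-604.7, -1314) = 204.7°.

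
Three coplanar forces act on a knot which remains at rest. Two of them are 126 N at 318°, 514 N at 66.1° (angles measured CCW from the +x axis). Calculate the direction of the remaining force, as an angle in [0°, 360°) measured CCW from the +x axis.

θ ≈ 232°

Sum the known components: ΣF_x = 301.9 N, ΣF_y = 385.6 N.
For equilibrium the remaining force must supply (−ΣF_x, −ΣF_y) = (-301.9, -385.6) N.
Magnitude = √((-301.9)² + (-385.6)²) = 489.7 N; direction = atan2(-385.6, -301.9) = 231.9°.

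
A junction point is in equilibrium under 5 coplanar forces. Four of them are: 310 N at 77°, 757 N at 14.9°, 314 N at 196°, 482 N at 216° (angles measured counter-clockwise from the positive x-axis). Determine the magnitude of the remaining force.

F ≈ 168 N

Sum the known components: ΣF_x = 109.5 N, ΣF_y = 126.8 N.
For equilibrium the remaining force must supply (−ΣF_x, −ΣF_y) = (-109.5, -126.8) N.
Magnitude = √((-109.5)² + (-126.8)²) = 167.6 N; direction = atan2(-126.8, -109.5) = 229.2°.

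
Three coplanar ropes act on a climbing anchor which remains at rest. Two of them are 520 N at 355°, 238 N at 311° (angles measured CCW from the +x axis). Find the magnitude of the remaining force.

F ≈ 711 N

Sum the known components: ΣF_x = 674.2 N, ΣF_y = -224.9 N.
For equilibrium the remaining force must supply (−ΣF_x, −ΣF_y) = (-674.2, 224.9) N.
Magnitude = √((-674.2)² + (224.9)²) = 710.7 N; direction = atan2(224.9, -674.2) = 161.5°.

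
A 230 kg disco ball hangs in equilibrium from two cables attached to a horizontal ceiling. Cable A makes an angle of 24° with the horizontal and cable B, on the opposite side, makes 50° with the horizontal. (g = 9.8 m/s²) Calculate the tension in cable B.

T_B ≈ 2140 N

Weight W = 230 × 9.8 = 2254 N acts straight down.
Horizontal: T_A cos 24° = T_B cos 50°  →  T_A = 0.7036 T_B.
Vertical: T_A sin 24° + T_B sin 50° = 2254.
Substituting the horizontal relation into the vertical equation gives 1.052 T_B = 2254, so T_B = 2142 N.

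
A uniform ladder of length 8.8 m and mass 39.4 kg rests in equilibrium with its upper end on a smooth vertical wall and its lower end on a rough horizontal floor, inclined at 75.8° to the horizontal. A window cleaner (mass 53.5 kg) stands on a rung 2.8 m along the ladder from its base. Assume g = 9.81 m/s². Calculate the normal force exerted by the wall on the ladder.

N_wall ≈ 91.2 N

Torques about the foot: N_wall · 8.8 sin 75.8° = 39.4×9.81×4.4 cos 75.8° + 53.5×9.81×2.8 cos 75.8° → N_wall = 91.157 N.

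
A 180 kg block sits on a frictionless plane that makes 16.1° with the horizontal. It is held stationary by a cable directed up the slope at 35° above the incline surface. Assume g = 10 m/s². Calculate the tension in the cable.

T ≈ 609 N

Take axes along and perpendicular to the incline. Weight components: W sin 16.1° = 499.2 N down-slope, W cos 16.1° = 1729 N into the surface.
Along incline: T cos 35° = W sin 16.1° → T = 609.4 N.
Perpendicular: N = W cos 16.1° − T sin 35° = 1380 N.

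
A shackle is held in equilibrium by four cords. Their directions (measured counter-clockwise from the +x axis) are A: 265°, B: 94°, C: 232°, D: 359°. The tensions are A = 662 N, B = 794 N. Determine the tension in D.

T_D ≈ 214 N

Resolve: ΣF_x = 662 cos 265° + 794 cos 94° + T_C cos 232° + T_D cos 359° = 0.
        ΣF_y = 662 sin 265° + 794 sin 94° + T_C sin 232° + T_D sin 359° = 0.
The known terms sum to (-113.1, 132.6) N, so -0.6157 T_C + 0.9998 T_D = 113.1 and -0.7880 T_C − 0.0175 T_D = -132.6.
Solving simultaneously: T_C = 163.5 N, T_D = 213.8 N.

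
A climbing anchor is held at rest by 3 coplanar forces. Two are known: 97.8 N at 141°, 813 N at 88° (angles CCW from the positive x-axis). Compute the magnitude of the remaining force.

Sum the known components: ΣF_x = -47.63 N, ΣF_y = 874.1 N.
For equilibrium the remaining force must supply (−ΣF_x, −ΣF_y) = (47.63, -874.1) N.
Magnitude = √((47.63)² + (-874.1)²) = 875.3 N; direction = atan2(-874.1, 47.63) = 273.1°.

F ≈ 875 N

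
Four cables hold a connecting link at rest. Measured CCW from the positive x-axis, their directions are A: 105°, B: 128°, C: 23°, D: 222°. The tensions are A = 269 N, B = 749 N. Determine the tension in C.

T_C ≈ 3030 N

Resolve: ΣF_x = 269 cos 105° + 749 cos 128° + T_C cos 23° + T_D cos 222° = 0.
        ΣF_y = 269 sin 105° + 749 sin 128° + T_C sin 23° + T_D sin 222° = 0.
The known terms sum to (-530.8, 850.1) N, so 0.9205 T_C − 0.7431 T_D = 530.8 and 0.3907 T_C − 0.6691 T_D = -850.1.
Solving simultaneously: T_C = 3031 N, T_D = 3040 N.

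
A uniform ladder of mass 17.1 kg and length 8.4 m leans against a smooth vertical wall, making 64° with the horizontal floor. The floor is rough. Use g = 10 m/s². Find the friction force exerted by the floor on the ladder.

Torques about the foot: N_wall · 8.4 sin 64° = 17.1×10×4.2 cos 64° → N_wall = 41.701 N.
ΣF_x = 0: f_floor = N_wall = 41.701 N.

f ≈ 41.7 N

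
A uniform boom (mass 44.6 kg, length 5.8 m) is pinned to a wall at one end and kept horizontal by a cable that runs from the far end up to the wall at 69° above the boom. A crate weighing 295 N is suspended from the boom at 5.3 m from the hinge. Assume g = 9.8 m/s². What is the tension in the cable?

Take torques about the hinge: T sin 69° · 5.8 = 44.6×9.8×2.9 + 295×5.3 = 2831 N·m.
So T = 2831 / (0.9336 × 5.8) = 522.84 N.

T ≈ 523 N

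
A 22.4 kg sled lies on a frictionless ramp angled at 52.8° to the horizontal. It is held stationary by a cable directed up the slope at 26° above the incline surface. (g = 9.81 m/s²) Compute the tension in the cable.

T ≈ 195 N

Take axes along and perpendicular to the incline. Weight components: W sin 52.8° = 175 N down-slope, W cos 52.8° = 132.9 N into the surface.
Along incline: T cos 26° = W sin 52.8° → T = 194.7 N.
Perpendicular: N = W cos 52.8° − T sin 26° = 47.49 N.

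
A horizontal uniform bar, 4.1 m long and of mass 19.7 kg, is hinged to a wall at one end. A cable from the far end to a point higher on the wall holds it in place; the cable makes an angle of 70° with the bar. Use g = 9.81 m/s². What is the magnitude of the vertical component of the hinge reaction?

Take torques about the hinge: T sin 70° · 4.1 = 19.7×9.81×2.05 = 396.18 N·m.
So T = 396.18 / (0.9397 × 4.1) = 102.83 N.
ΣF_y = 0: H_y = (19.7×9.81) − T sin 70° = 193.26 − 96.629 = 96.629 N.

|H_y| ≈ 96.6 N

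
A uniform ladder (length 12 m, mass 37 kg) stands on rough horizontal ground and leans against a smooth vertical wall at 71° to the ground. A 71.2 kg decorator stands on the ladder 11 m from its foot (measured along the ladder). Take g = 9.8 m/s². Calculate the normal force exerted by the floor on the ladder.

N_floor ≈ 1060 N

ΣF_y = 0: N_floor = 37×9.8 + 71.2×9.8 = 1060.4 N.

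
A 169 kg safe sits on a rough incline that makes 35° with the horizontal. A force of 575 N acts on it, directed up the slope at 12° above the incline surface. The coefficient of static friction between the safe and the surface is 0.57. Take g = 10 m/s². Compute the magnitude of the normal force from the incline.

Axes along / perpendicular to the incline. W sin 35° = 969.3 N down-slope; W cos 35° = 1384 N into the surface.
Perpendicular: N = W cos 35° − P sin 12° = 1384 − 119.5 = 1265 N.
Along incline: P cos 12° + f = W sin 35° (friction acts up-slope) → f = 969.3 − 562.4 = 406.9 N.
|f| = 406.9 N ≤ μN = 720.9 N, so the safe is indeed static.

N ≈ 1260 N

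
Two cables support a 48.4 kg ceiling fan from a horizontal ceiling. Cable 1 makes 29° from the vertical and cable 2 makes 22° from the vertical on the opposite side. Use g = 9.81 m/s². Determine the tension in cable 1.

T_1 ≈ 229 N

Angles from the horizontal: cable 1 is 90° − 29° = 61°, cable 2 is 90° − 22° = 68°.
Weight W = 48.4 × 9.81 = 474.8 N acts straight down.
Horizontal: T_1 cos 61° = T_2 cos 68°  →  T_2 = 1.294 T_1.
Vertical: T_1 sin 61° + T_2 sin 68° = 474.8.
Substituting the horizontal relation into the vertical equation gives 2.075 T_1 = 474.8, so T_1 = 228.9 N.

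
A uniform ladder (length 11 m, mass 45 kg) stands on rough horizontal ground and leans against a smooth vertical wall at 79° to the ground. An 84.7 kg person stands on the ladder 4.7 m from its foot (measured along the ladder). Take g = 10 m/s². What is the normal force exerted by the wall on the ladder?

N_wall ≈ 114 N

Torques about the foot: N_wall · 11 sin 79° = 45×10×5.5 cos 79° + 84.7×10×4.7 cos 79° → N_wall = 114.08 N.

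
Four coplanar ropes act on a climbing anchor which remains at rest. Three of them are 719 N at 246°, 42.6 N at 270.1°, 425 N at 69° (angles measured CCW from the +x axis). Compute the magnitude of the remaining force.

F ≈ 334 N

Sum the known components: ΣF_x = -140.1 N, ΣF_y = -302.7 N.
For equilibrium the remaining force must supply (−ΣF_x, −ΣF_y) = (140.1, 302.7) N.
Magnitude = √((140.1)² + (302.7)²) = 333.5 N; direction = atan2(302.7, 140.1) = 65.2°.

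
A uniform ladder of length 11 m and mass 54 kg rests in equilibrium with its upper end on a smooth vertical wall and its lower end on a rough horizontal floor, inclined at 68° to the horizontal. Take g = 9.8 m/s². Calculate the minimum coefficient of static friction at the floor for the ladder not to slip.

μ_min ≈ 0.202

ΣF_y = 0: N_floor = 54×9.8 = 529.2 N.
Torques about the foot: N_wall · 11 sin 68° = 54×9.8×5.5 cos 68° → N_wall = 106.91 N.
ΣF_x = 0: f_floor = N_wall = 106.91 N.
μ_min = f_floor / N_floor = 106.91 / 529.2 = 0.202.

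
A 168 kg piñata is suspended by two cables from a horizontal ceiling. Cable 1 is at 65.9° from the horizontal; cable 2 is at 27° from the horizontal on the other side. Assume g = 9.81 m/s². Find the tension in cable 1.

Weight W = 168 × 9.81 = 1648 N acts straight down.
Horizontal: T_1 cos 65.9° = T_2 cos 27°  →  T_2 = 0.4583 T_1.
Vertical: T_1 sin 65.9° + T_2 sin 27° = 1648.
Substituting the horizontal relation into the vertical equation gives 1.121 T_1 = 1648, so T_1 = 1470 N.

T_1 ≈ 1470 N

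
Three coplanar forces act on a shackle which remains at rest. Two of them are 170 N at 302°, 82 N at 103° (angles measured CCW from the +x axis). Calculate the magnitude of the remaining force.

F ≈ 96.2 N

Sum the known components: ΣF_x = 71.64 N, ΣF_y = -64.27 N.
For equilibrium the remaining force must supply (−ΣF_x, −ΣF_y) = (-71.64, 64.27) N.
Magnitude = √((-71.64)² + (64.27)²) = 96.24 N; direction = atan2(64.27, -71.64) = 138.1°.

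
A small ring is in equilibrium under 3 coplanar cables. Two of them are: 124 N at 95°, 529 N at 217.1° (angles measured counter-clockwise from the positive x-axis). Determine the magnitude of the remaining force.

Sum the known components: ΣF_x = -432.7 N, ΣF_y = -195.6 N.
For equilibrium the remaining force must supply (−ΣF_x, −ΣF_y) = (432.7, 195.6) N.
Magnitude = √((432.7)² + (195.6)²) = 474.9 N; direction = atan2(195.6, 432.7) = 24.3°.

F ≈ 475 N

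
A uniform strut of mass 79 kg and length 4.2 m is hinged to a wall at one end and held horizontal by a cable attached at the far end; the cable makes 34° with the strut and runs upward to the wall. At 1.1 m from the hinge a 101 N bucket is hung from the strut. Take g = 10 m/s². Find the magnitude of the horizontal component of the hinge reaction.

H_x ≈ 625 N

Take torques about the hinge: T sin 34° · 4.2 = 79×10×2.1 + 101×1.1 = 1770.1 N·m.
So T = 1770.1 / (0.5592 × 4.2) = 753.68 N.
ΣF_x = 0: H_x = T cos 34° = 624.83 N.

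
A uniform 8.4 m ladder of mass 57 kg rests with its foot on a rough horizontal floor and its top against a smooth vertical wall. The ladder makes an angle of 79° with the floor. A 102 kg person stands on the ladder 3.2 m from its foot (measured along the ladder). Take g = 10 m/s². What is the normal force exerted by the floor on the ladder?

N_floor ≈ 1590 N

ΣF_y = 0: N_floor = 57×10 + 102×10 = 1590 N.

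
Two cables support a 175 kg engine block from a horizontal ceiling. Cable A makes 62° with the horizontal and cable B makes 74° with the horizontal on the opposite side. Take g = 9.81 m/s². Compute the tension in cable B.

T_B ≈ 1160 N

Weight W = 175 × 9.81 = 1717 N acts straight down.
Horizontal: T_A cos 62° = T_B cos 74°  →  T_A = 0.5871 T_B.
Vertical: T_A sin 62° + T_B sin 74° = 1717.
Substituting the horizontal relation into the vertical equation gives 1.48 T_B = 1717, so T_B = 1160 N.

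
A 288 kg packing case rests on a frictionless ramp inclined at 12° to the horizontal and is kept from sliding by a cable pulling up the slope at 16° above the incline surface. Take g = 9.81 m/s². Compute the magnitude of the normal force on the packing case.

N ≈ 2600 N

Take axes along and perpendicular to the incline. Weight components: W sin 12° = 587.4 N down-slope, W cos 12° = 2764 N into the surface.
Along incline: T cos 16° = W sin 12° → T = 611.1 N.
Perpendicular: N = W cos 12° − T sin 16° = 2595 N.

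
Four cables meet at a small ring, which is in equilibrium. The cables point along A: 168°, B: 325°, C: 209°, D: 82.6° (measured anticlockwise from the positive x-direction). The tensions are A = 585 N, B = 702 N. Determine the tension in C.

T_C ≈ 48.5 N

Resolve: ΣF_x = 585 cos 168° + 702 cos 325° + T_C cos 209° + T_D cos 82.6° = 0.
        ΣF_y = 585 sin 168° + 702 sin 325° + T_C sin 209° + T_D sin 82.6° = 0.
The known terms sum to (2.828, -281) N, so -0.8746 T_C + 0.1288 T_D = -2.828 and -0.4848 T_C + 0.9917 T_D = 281.
Solving simultaneously: T_C = 48.45 N, T_D = 307.1 N.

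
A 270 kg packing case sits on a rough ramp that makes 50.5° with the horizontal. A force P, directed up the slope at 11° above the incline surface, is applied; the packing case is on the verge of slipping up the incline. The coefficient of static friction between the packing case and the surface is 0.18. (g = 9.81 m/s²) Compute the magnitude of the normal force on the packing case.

N ≈ 1240 N

On the verge of sliding up the incline, friction equals μN and acts down the slope.
Perpendicular: N + P sin 11° = W cos 50.5° = 1685 N.
Along incline: P cos 11° = W sin 50.5° + μN  with W sin 50.5° = 2044 N.
Solving the pair for P and N: P = 2310 N, N = 1244 N (and f = μN = 223.9 N).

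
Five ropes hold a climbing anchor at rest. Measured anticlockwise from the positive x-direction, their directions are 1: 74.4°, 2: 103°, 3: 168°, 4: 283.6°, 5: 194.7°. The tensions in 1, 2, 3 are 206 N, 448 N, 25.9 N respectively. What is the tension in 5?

Resolve: ΣF_x = 206 cos 74.4° + 448 cos 103° + 25.9 cos 168° + T_4 cos 283.6° + T_5 cos 194.7° = 0.
        ΣF_y = 206 sin 74.4° + 448 sin 103° + 25.9 sin 168° + T_4 sin 283.6° + T_5 sin 194.7° = 0.
The known terms sum to (-70.71, 640.3) N, so 0.2351 T_4 − 0.9673 T_5 = 70.71 and -0.9720 T_4 − 0.2538 T_5 = -640.3.
Solving simultaneously: T_4 = 637.4 N, T_5 = 81.85 N.

T_5 ≈ 81.8 N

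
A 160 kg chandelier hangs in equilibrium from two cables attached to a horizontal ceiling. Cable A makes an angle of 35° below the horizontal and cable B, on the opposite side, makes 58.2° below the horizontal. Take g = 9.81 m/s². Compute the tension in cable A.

T_A ≈ 828 N

Weight W = 160 × 9.81 = 1570 N acts straight down.
Horizontal: T_A cos 35° = T_B cos 58.2°  →  T_B = 1.554 T_A.
Vertical: T_A sin 35° + T_B sin 58.2° = 1570.
Substituting the horizontal relation into the vertical equation gives 1.895 T_A = 1570, so T_A = 828.4 N.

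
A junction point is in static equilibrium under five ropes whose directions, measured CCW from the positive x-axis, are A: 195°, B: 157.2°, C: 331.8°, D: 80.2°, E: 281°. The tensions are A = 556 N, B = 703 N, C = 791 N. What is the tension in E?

Resolve: ΣF_x = 556 cos 195° + 703 cos 157.2° + 791 cos 331.8° + T_D cos 80.2° + T_E cos 281° = 0.
        ΣF_y = 556 sin 195° + 703 sin 157.2° + 791 sin 331.8° + T_D sin 80.2° + T_E sin 281° = 0.
The known terms sum to (-488, -245.3) N, so 0.1702 T_D + 0.1908 T_E = 488 and 0.9854 T_D − 0.9816 T_E = 245.3.
Solving simultaneously: T_D = 1481 N, T_E = 1237 N.

T_E ≈ 1240 N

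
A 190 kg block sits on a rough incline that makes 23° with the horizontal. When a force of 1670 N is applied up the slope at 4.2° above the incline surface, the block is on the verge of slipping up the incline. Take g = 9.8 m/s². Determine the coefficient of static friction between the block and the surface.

μ ≈ 0.589

On the verge of sliding up the incline, friction is at its maximum μN and acts down the slope.
Perpendicular to incline: N = W cos 23° − P sin 4.2° = 1714 − 122.3 = 1592 N.
Along incline: P cos 4.2° − μN = W sin 23° → μ = −(W sin 23° − P cos 4.2°) / N = 0.5893.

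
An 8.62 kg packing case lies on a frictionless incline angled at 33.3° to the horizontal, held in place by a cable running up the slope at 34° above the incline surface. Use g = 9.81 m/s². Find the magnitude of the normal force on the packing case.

Take axes along and perpendicular to the incline. Weight components: W sin 33.3° = 46.43 N down-slope, W cos 33.3° = 70.68 N into the surface.
Along incline: T cos 34° = W sin 33.3° → T = 56 N.
Perpendicular: N = W cos 33.3° − T sin 34° = 39.36 N.

N ≈ 39.4 N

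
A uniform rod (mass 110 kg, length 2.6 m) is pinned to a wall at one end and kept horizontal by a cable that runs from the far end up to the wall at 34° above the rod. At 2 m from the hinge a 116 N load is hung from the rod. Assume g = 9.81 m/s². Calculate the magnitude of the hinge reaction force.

|H| ≈ 1090 N

Take torques about the hinge: T sin 34° · 2.6 = 110×9.81×1.3 + 116×2 = 1634.8 N·m.
So T = 1634.8 / (0.5592 × 2.6) = 1124.4 N.
ΣF_x = 0: H_x = T cos 34° = 932.21 N.
ΣF_y = 0: H_y = (110×9.81 + 116) − T sin 34° = 1195.1 − 628.78 = 566.32 N.
|H| = √(H_x² + H_y²) = √((932.21)² + (566.32)²) = 1090.7 N.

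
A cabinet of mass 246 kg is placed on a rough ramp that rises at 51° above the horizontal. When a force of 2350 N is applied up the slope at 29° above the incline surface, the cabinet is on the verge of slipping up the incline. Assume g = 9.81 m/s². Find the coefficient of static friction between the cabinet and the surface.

On the verge of sliding up the incline, friction is at its maximum μN and acts down the slope.
Perpendicular to incline: N = W cos 51° − P sin 29° = 1519 − 1139 = 379.4 N.
Along incline: P cos 29° − μN = W sin 51° → μ = −(W sin 51° − P cos 29°) / N = 0.4742.

μ ≈ 0.474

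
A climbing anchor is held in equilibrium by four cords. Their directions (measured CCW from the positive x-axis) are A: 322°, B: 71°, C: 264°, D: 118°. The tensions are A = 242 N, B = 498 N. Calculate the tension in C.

Resolve: ΣF_x = 242 cos 322° + 498 cos 71° + T_C cos 264° + T_D cos 118° = 0.
        ΣF_y = 242 sin 322° + 498 sin 71° + T_C sin 264° + T_D sin 118° = 0.
The known terms sum to (352.8, 321.9) N, so -0.1045 T_C − 0.4695 T_D = -352.8 and -0.9945 T_C + 0.8829 T_D = -321.9.
Solving simultaneously: T_C = 827.3 N, T_D = 567.3 N.

T_C ≈ 827 N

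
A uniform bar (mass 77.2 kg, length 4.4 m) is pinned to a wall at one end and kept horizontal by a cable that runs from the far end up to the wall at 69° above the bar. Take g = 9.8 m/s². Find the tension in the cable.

T ≈ 405 N

Take torques about the hinge: T sin 69° · 4.4 = 77.2×9.8×2.2 = 1664.4 N·m.
So T = 1664.4 / (0.9336 × 4.4) = 405.19 N.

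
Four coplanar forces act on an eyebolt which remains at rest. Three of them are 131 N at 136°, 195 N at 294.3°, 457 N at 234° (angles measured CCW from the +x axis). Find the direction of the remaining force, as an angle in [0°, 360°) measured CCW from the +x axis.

θ ≈ 58.2°

Sum the known components: ΣF_x = -282.6 N, ΣF_y = -456.4 N.
For equilibrium the remaining force must supply (−ΣF_x, −ΣF_y) = (282.6, 456.4) N.
Magnitude = √((282.6)² + (456.4)²) = 536.8 N; direction = atan2(456.4, 282.6) = 58.2°.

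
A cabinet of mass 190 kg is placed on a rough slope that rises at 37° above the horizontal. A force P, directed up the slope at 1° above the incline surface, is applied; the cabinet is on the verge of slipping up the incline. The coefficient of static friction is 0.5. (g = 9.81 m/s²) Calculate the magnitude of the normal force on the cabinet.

N ≈ 1460 N

On the verge of sliding up the incline, friction equals μN and acts down the slope.
Perpendicular: N + P sin 1° = W cos 37° = 1489 N.
Along incline: P cos 1° = W sin 37° + μN  with W sin 37° = 1122 N.
Solving the pair for P and N: P = 1850 N, N = 1456 N (and f = μN = 728.1 N).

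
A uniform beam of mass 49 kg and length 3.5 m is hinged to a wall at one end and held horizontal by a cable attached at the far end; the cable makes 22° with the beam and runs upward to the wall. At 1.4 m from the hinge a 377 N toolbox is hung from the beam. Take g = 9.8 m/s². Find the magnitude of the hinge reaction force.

Take torques about the hinge: T sin 22° · 3.5 = 49×9.8×1.75 + 377×1.4 = 1368.2 N·m.
So T = 1368.2 / (0.3746 × 3.5) = 1043.5 N.
ΣF_x = 0: H_x = T cos 22° = 967.51 N.
ΣF_y = 0: H_y = (49×9.8 + 377) − T sin 22° = 857.2 − 390.9 = 466.3 N.
|H| = √(H_x² + H_y²) = √((967.51)² + (466.3)²) = 1074 N.

|H| ≈ 1070 N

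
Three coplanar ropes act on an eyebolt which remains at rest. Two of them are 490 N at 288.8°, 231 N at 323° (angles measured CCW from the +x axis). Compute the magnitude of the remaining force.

Sum the known components: ΣF_x = 342.4 N, ΣF_y = -602.9 N.
For equilibrium the remaining force must supply (−ΣF_x, −ΣF_y) = (-342.4, 602.9) N.
Magnitude = √((-342.4)² + (602.9)²) = 693.3 N; direction = atan2(602.9, -342.4) = 119.6°.

F ≈ 693 N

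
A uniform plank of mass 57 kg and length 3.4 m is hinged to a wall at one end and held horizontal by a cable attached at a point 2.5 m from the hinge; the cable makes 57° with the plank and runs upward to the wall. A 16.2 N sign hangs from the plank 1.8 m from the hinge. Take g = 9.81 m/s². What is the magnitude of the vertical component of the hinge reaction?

Take torques about the hinge: T sin 57° · 2.5 = 57×9.81×1.7 + 16.2×1.8 = 979.75 N·m.
So T = 979.75 / (0.8387 × 2.5) = 467.29 N.
ΣF_y = 0: H_y = (57×9.81 + 16.2) − T sin 57° = 575.37 − 391.9 = 183.47 N.

|H_y| ≈ 183 N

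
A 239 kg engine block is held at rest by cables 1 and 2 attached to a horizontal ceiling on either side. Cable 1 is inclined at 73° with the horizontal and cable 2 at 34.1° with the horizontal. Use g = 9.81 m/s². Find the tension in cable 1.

Weight W = 239 × 9.81 = 2345 N acts straight down.
Horizontal: T_1 cos 73° = T_2 cos 34.1°  →  T_2 = 0.3531 T_1.
Vertical: T_1 sin 73° + T_2 sin 34.1° = 2345.
Substituting the horizontal relation into the vertical equation gives 1.154 T_1 = 2345, so T_1 = 2031 N.

T_1 ≈ 2030 N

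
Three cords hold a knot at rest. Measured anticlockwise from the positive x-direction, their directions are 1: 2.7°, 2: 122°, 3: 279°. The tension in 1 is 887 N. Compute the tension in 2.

Resolve: ΣF_x = 887 cos 2.7° + T_2 cos 122° + T_3 cos 279° = 0.
        ΣF_y = 887 sin 2.7° + T_2 sin 122° + T_3 sin 279° = 0.
The known terms sum to (886, 41.78) N, so -0.5299 T_2 + 0.1564 T_3 = -886 and 0.8480 T_2 − 0.9877 T_3 = -41.78.
Solving simultaneously: T_2 = 2256 N, T_3 = 1980 N.

T_2 ≈ 2260 N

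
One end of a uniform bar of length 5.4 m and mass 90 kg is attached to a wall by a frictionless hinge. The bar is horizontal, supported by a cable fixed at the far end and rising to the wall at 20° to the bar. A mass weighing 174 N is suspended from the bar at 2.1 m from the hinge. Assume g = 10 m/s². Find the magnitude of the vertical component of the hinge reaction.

|H_y| ≈ 556 N

Take torques about the hinge: T sin 20° · 5.4 = 90×10×2.7 + 174×2.1 = 2795.4 N·m.
So T = 2795.4 / (0.3420 × 5.4) = 1513.6 N.
ΣF_y = 0: H_y = (90×10 + 174) − T sin 20° = 1074 − 517.67 = 556.33 N.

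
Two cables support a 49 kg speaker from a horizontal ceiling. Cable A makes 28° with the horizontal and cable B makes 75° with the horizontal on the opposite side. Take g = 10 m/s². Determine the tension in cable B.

T_B ≈ 444 N

Weight W = 49 × 10 = 490 N acts straight down.
Horizontal: T_A cos 28° = T_B cos 75°  →  T_A = 0.2931 T_B.
Vertical: T_A sin 28° + T_B sin 75° = 490.
Substituting the horizontal relation into the vertical equation gives 1.104 T_B = 490, so T_B = 444 N.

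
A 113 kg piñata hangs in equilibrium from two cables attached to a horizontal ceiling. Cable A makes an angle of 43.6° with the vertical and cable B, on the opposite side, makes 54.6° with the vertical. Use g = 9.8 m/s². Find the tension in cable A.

Angles from the horizontal: cable A is 90° − 43.6° = 46.4°, cable B is 90° − 54.6° = 35.4°.
Weight W = 113 × 9.8 = 1107 N acts straight down.
Horizontal: T_A cos 46.4° = T_B cos 35.4°  →  T_B = 0.846 T_A.
Vertical: T_A sin 46.4° + T_B sin 35.4° = 1107.
Substituting the horizontal relation into the vertical equation gives 1.214 T_A = 1107, so T_A = 912 N.

T_A ≈ 912 N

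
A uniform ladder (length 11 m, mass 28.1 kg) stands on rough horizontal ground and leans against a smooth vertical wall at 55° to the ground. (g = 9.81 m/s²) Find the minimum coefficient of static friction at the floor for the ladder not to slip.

ΣF_y = 0: N_floor = 28.1×9.81 = 275.66 N.
Torques about the foot: N_wall · 11 sin 55° = 28.1×9.81×5.5 cos 55° → N_wall = 96.51 N.
ΣF_x = 0: f_floor = N_wall = 96.51 N.
μ_min = f_floor / N_floor = 96.51 / 275.66 = 0.3501.

μ_min ≈ 0.350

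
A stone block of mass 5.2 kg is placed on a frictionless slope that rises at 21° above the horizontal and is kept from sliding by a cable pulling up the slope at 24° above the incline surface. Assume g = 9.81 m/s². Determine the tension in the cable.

T ≈ 20 N

Take axes along and perpendicular to the incline. Weight components: W sin 21° = 18.28 N down-slope, W cos 21° = 47.62 N into the surface.
Along incline: T cos 24° = W sin 21° → T = 20.01 N.
Perpendicular: N = W cos 21° − T sin 24° = 39.48 N.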